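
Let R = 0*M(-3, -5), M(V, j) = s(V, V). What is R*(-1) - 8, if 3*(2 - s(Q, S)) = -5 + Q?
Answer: -8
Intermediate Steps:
s(Q, S) = 11/3 - Q/3 (s(Q, S) = 2 - (-5 + Q)/3 = 2 + (5/3 - Q/3) = 11/3 - Q/3)
M(V, j) = 11/3 - V/3
R = 0 (R = 0*(11/3 - 1/3*(-3)) = 0*(11/3 + 1) = 0*(14/3) = 0)
R*(-1) - 8 = 0*(-1) - 8 = 0 - 8 = -8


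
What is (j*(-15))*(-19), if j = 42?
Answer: 11970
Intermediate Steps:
(j*(-15))*(-19) = (42*(-15))*(-19) = -630*(-19) = 11970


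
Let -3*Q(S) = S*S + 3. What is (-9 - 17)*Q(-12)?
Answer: 1274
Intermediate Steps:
Q(S) = -1 - S²/3 (Q(S) = -(S*S + 3)/3 = -(S² + 3)/3 = -(3 + S²)/3 = -1 - S²/3)
(-9 - 17)*Q(-12) = (-9 - 17)*(-1 - ⅓*(-12)²) = -26*(-1 - ⅓*144) = -26*(-1 - 48) = -26*(-49) = 1274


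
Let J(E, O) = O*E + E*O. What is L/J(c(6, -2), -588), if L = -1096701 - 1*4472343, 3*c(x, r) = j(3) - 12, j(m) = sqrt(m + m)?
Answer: -1392261/1127 - 464087*sqrt(6)/4508 ≈ -1487.5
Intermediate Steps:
j(m) = sqrt(2)*sqrt(m) (j(m) = sqrt(2*m) = sqrt(2)*sqrt(m))
c(x, r) = -4 + sqrt(6)/3 (c(x, r) = (sqrt(2)*sqrt(3) - 12)/3 = (sqrt(6) - 12)/3 = (-12 + sqrt(6))/3 = -4 + sqrt(6)/3)
J(E, O) = 2*E*O (J(E, O) = E*O + E*O = 2*E*O)
L = -5569044 (L = -1096701 - 4472343 = -5569044)
L/J(c(6, -2), -588) = -5569044*(-1/(1176*(-4 + sqrt(6)/3))) = -5569044/(4704 - 392*sqrt(6))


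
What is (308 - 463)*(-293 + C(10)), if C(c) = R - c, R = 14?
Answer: 44795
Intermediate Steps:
C(c) = 14 - c
(308 - 463)*(-293 + C(10)) = (308 - 463)*(-293 + (14 - 1*10)) = -155*(-293 + (14 - 10)) = -155*(-293 + 4) = -155*(-289) = 44795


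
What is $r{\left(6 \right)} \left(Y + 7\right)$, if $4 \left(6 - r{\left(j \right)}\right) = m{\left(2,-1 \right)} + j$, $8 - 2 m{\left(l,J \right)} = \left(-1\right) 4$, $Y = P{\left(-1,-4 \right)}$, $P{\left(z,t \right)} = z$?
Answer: $18$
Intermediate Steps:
$Y = -1$
$m{\left(l,J \right)} = 6$ ($m{\left(l,J \right)} = 4 - \frac{\left(-1\right) 4}{2} = 4 - -2 = 4 + 2 = 6$)
$r{\left(j \right)} = \frac{9}{2} - \frac{j}{4}$ ($r{\left(j \right)} = 6 - \frac{6 + j}{4} = 6 - \left(\frac{3}{2} + \frac{j}{4}\right) = \frac{9}{2} - \frac{j}{4}$)
$r{\left(6 \right)} \left(Y + 7\right) = \left(\frac{9}{2} - \frac{3}{2}\right) \left(-1 + 7\right) = \left(\frac{9}{2} - \frac{3}{2}\right) 6 = 3 \cdot 6 = 18$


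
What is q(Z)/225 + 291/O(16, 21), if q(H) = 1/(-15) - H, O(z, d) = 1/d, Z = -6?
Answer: 20624714/3375 ≈ 6111.0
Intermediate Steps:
q(H) = -1/15 - H
q(Z)/225 + 291/O(16, 21) = (-1/15 - 1*(-6))/225 + 291/(1/21) = (-1/15 + 6)*(1/225) + 291/(1/21) = (89/15)*(1/225) + 291*21 = 89/3375 + 6111 = 20624714/3375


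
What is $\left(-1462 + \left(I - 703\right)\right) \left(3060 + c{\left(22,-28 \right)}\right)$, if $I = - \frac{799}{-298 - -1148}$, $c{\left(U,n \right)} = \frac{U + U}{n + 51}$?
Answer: $- \frac{3813353964}{575} \approx -6.6319 \cdot 10^{6}$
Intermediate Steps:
$c{\left(U,n \right)} = \frac{2 U}{51 + n}$
$I = - \frac{47}{50}$ ($I = - \frac{799}{-298 + 1148} = - \frac{799}{850} = \left(-799\right) \frac{1}{850} = - \frac{47}{50} \approx -0.94$)
$\left(-1462 + \left(I - 703\right)\right) \left(3060 + c{\left(22,-28 \right)}\right) = \left(-1462 - \frac{35197}{50}\right) \left(3060 + 2 \cdot 22 \frac{1}{51 - 28}\right) = \left(-1462 - \frac{35197}{50}\right) \left(3060 + 2 \cdot 22 \cdot \frac{1}{23}\right) = - \frac{108297 \left(3060 + \frac{44}{23}\right)}{50} = \left(- \frac{108297}{50}\right) \frac{70424}{23} = - \frac{3813353964}{575}$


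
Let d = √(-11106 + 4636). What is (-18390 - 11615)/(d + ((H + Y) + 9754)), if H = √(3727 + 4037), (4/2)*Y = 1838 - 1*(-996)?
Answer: -30005/(11171 + 2*√1941 + I*√6470) ≈ -2.6648 + 0.019038*I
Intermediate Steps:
Y = 1417 (Y = (1838 - 1*(-996))/2 = (1838 + 996)/2 = (½)*2834 = 1417)
d = I*√6470 (d = √(-6470) = I*√6470 ≈ 80.436*I)
H = 2*√1941 (H = √7764 = 2*√1941 ≈ 88.114)
(-18390 - 11615)/(d + ((H + Y) + 9754)) = (-18390 - 11615)/(I*√6470 + ((2*√1941 + 1417) + 9754)) = -30005/(I*√6470 + ((1417 + 2*√1941) + 9754)) = -30005/(I*√6470 + (11171 + 2*√1941)) = -30005/(11171 + 2*√1941 + I*√6470)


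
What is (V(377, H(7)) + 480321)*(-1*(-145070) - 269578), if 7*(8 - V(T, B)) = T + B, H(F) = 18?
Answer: -418584441264/7 ≈ -5.9798e+10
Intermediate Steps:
V(T, B) = 8 - B/7 - T/7 (V(T, B) = 8 - (T + B)/7 = 8 - (B + T)/7 = 8 + (-B/7 - T/7) = 8 - B/7 - T/7)
(V(377, H(7)) + 480321)*(-1*(-145070) - 269578) = ((8 - ⅐*18 - ⅐*377) + 480321)*(-1*(-145070) - 269578) = ((8 - 18/7 - 377/7) + 480321)*(145070 - 269578) = (-339/7 + 480321)*(-124508) = (3361908/7)*(-124508) = -418584441264/7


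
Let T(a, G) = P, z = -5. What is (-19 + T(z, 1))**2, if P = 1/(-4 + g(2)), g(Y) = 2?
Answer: 1521/4 ≈ 380.25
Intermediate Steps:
P = -1/2 (P = 1/(-4 + 2) = 1/(-2) = -1/2 ≈ -0.50000)
T(a, G) = -1/2
(-19 + T(z, 1))**2 = (-19 - 1/2)**2 = (-39/2)**2 = 1521/4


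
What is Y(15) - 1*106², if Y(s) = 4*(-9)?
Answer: -11272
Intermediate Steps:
Y(s) = -36
Y(15) - 1*106² = -36 - 1*106² = -36 - 1*11236 = -36 - 11236 = -11272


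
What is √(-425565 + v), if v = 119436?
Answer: I*√306129 ≈ 553.29*I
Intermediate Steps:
√(-425565 + v) = √(-425565 + 119436) = √(-306129) = I*√306129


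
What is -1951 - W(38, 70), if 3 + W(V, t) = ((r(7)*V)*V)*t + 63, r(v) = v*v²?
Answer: -34672451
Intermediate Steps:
r(v) = v³
W(V, t) = 60 + 343*t*V² (W(V, t) = -3 + (((7³*V)*V)*t + 63) = -3 + (((343*V)*V)*t + 63) = -3 + ((343*V²)*t + 63) = -3 + (343*t*V² + 63) = -3 + (63 + 343*t*V²) = 60 + 343*t*V²)
-1951 - W(38, 70) = -1951 - (60 + 343*70*38²) = -1951 - (60 + 343*70*1444) = -1951 - (60 + 34670440) = -1951 - 1*34670500 = -1951 - 34670500 = -34672451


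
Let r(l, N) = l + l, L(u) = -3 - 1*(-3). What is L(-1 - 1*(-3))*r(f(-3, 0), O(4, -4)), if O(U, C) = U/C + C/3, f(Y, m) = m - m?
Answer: 0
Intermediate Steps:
f(Y, m) = 0
O(U, C) = C/3 + U/C (O(U, C) = U/C + C*(⅓) = U/C + C/3 = C/3 + U/C)
L(u) = 0 (L(u) = -3 + 3 = 0)
r(l, N) = 2*l
L(-1 - 1*(-3))*r(f(-3, 0), O(4, -4)) = 0*(2*0) = 0*0 = 0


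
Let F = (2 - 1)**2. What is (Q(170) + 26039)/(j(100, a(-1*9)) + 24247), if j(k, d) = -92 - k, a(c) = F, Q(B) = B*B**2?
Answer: 4939039/24055 ≈ 205.32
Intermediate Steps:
F = 1 (F = 1**2 = 1)
Q(B) = B**3
a(c) = 1
(Q(170) + 26039)/(j(100, a(-1*9)) + 24247) = (170**3 + 26039)/((-92 - 1*100) + 24247) = (4913000 + 26039)/((-92 - 100) + 24247) = 4939039/(-192 + 24247) = 4939039/24055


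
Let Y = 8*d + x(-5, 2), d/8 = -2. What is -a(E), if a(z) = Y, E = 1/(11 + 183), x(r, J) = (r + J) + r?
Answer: 136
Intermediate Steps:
d = -16 (d = 8*(-2) = -16)
x(r, J) = J + 2*r (x(r, J) = (J + r) + r = J + 2*r)
Y = -136 (Y = 8*(-16) + (2 + 2*(-5)) = -128 + (2 - 10) = -128 - 8 = -136)
E = 1/194 ≈ 0.0051546
a(z) = -136
-a(E) = -1*(-136) = 136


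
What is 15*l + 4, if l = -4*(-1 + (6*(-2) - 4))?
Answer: 1024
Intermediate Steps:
l = 68 (l = -4*(-1 + (-12 - 4)) = -4*(-1 - 16) = -4*(-17) = 68)
15*l + 4 = 15*68 + 4 = 1020 + 4 = 1024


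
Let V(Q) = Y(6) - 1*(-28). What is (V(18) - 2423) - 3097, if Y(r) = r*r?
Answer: -5456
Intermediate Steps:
Y(r) = r**2
V(Q) = 64 (V(Q) = 6**2 - 1*(-28) = 36 + 28 = 64)
(V(18) - 2423) - 3097 = (64 - 2423) - 3097 = -2359 - 3097 = -5456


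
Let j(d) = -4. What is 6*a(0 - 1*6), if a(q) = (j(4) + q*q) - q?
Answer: 228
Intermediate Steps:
a(q) = -4 + q² - q (a(q) = (-4 + q*q) - q = (-4 + q²) - q = -4 + q² - q)
6*a(0 - 1*6) = 6*(-4 + (0 - 1*6)² - (0 - 1*6)) = 6*(-4 + (0 - 6)² - (0 - 6)) = 6*(-4 + (-6)² - 1*(-6)) = 6*(-4 + 36 + 6) = 6*38 = 228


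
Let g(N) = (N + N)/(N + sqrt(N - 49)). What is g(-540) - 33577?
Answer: -9810246853/292189 + 1080*I*sqrt(589)/292189 ≈ -33575.0 + 0.089705*I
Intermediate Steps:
g(N) = 2*N/(N + sqrt(-49 + N)) (g(N) = (2*N)/(N + sqrt(-49 + N)) = 2*N/(N + sqrt(-49 + N)))
g(-540) - 33577 = 2*(-540)/(-540 + sqrt(-49 - 540)) - 33577 = 2*(-540)/(-540 + sqrt(-589)) - 33577 = 2*(-540)/(-540 + I*sqrt(589)) - 33577 = -1080/(-540 + I*sqrt(589)) - 33577 = -33577 - 1080/(-540 + I*sqrt(589))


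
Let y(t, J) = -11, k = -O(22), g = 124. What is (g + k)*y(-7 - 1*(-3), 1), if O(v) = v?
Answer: -1122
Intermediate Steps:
k = -22 (k = -1*22 = -22)
(g + k)*y(-7 - 1*(-3), 1) = (124 - 22)*(-11) = 102*(-11) = -1122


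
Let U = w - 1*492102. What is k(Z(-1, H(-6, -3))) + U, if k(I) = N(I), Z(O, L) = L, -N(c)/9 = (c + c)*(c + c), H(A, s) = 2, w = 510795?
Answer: 18549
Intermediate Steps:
N(c) = -36*c**2 (N(c) = -9*(c + c)*(c + c) = -9*2*c*2*c = -36*c**2)
k(I) = -36*I**2
U = 18693 (U = 510795 - 1*492102 = 510795 - 492102 = 18693)
k(Z(-1, H(-6, -3))) + U = -36*2**2 + 18693 = -36*4 + 18693 = -144 + 18693 = 18549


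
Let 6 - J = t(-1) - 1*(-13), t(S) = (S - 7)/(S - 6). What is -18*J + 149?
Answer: 2069/7 ≈ 295.57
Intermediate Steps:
t(S) = (-7 + S)/(-6 + S)
J = -57/7 (J = 6 - ((-7 - 1)/(-6 - 1) - 1*(-13)) = 6 - (-8/(-7) + 13) = 6 - (-1/7*(-8) + 13) = 6 - (8/7 + 13) = 6 - 1*99/7 = 6 - 99/7 = -57/7 ≈ -8.1429)
-18*J + 149 = -18*(-57/7) + 149 = 1026/7 + 149 = 2069/7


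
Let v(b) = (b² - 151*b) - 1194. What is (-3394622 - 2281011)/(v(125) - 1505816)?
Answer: 5675633/1510260 ≈ 3.7580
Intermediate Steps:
v(b) = -1194 + b² - 151*b
(-3394622 - 2281011)/(v(125) - 1505816) = (-3394622 - 2281011)/((-1194 + 125² - 151*125) - 1505816) = -5675633/((-1194 + 15625 - 18875) - 1505816) = -5675633/(-4444 - 1505816) = -5675633/(-1510260) = -5675633*(-1/1510260) = 5675633/1510260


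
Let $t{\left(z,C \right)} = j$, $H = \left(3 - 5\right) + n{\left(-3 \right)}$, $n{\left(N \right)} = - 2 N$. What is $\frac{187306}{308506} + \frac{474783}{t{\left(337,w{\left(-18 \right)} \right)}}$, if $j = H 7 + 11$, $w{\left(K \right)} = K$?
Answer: $\frac{24413451522}{2005289} \approx 12175.0$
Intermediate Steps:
$H = 4$ ($H = \left(3 - 5\right) - -6 = -2 + 6 = 4$)
$j = 39$ ($j = 4 \cdot 7 + 11 = 28 + 11 = 39$)
$t{\left(z,C \right)} = 39$
$\frac{187306}{308506} + \frac{474783}{t{\left(337,w{\left(-18 \right)} \right)}} = \frac{187306}{308506} + \frac{474783}{39} = 187306 \cdot \frac{1}{308506} + 474783 \cdot \frac{1}{39} = \frac{93653}{154253} + \frac{158261}{13} = \frac{24413451522}{2005289}$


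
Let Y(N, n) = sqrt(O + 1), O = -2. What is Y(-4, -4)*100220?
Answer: 100220*I ≈ 1.0022e+5*I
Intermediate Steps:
Y(N, n) = I (Y(N, n) = sqrt(-2 + 1) = sqrt(-1) = I)
Y(-4, -4)*100220 = I*100220 = 100220*I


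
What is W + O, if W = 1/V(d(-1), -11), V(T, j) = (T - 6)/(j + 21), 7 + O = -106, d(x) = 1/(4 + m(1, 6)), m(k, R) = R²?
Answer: -27407/239 ≈ -114.67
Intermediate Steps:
d(x) = 1/40 (d(x) = 1/(4 + 6²) = 1/(4 + 36) = 1/40)
O = -113 (O = -7 - 106 = -113)
V(T, j) = (-6 + T)/(21 + j)
W = -400/239 (W = 1/((-6 + 1/40)/(21 - 11)) = 1/(-239/40/10) = 1/((⅒)*(-239/40)) = 1/(-239/400) = -400/239 ≈ -1.6736)
W + O = -400/239 - 113 = -27407/239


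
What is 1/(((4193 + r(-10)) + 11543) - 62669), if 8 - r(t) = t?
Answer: -1/46915 ≈ -2.1315e-5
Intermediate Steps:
r(t) = 8 - t
1/(((4193 + r(-10)) + 11543) - 62669) = 1/(((4193 + (8 - 1*(-10))) + 11543) - 62669) = 1/(((4193 + (8 + 10)) + 11543) - 62669) = 1/(((4193 + 18) + 11543) - 62669) = 1/((4211 + 11543) - 62669) = 1/(15754 - 62669) = 1/(-46915) = -1/46915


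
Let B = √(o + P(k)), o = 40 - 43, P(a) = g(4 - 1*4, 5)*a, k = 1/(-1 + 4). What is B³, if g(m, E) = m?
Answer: -3*I*√3 ≈ -5.1962*I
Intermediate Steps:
k = ⅓ (k = 1/3 = ⅓ ≈ 0.33333)
P(a) = 0 (P(a) = (4 - 1*4)*a = (4 - 4)*a = 0*a = 0)
o = -3
B = I*√3 (B = √(-3 + 0) = √(-3) = I*√3 ≈ 1.732*I)
B³ = (I*√3)³ = -3*I*√3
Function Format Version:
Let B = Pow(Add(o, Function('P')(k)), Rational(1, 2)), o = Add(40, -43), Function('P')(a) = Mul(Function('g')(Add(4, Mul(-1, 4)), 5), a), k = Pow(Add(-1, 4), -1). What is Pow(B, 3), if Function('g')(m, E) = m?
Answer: Mul(-3, I, Pow(3, Rational(1, 2))) ≈ Mul(-5.1962, I)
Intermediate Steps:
k = Rational(1, 3) (k = Pow(3, -1) = Rational(1, 3) ≈ 0.33333)
Function('P')(a) = 0 (Function('P')(a) = Mul(Add(4, Mul(-1, 4)), a) = Mul(Add(4, -4), a) = Mul(0, a) = 0)
o = -3
B = Mul(I, Pow(3, Rational(1, 2))) (B = Pow(Add(-3, 0), Rational(1, 2)) = Pow(-3, Rational(1, 2)) = Mul(I, Pow(3, Rational(1, 2))) ≈ Mul(1.7320, I))
Pow(B, 3) = Pow(Mul(I, Pow(3, Rational(1, 2))), 3) = Mul(-3, I, Pow(3, Rational(1, 2)))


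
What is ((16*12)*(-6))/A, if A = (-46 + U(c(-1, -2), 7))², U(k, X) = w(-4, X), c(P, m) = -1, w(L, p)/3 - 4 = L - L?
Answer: -288/289 ≈ -0.99654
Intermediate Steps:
w(L, p) = 12 (w(L, p) = 12 + 3*(L - L) = 12 + 3*0 = 12 + 0 = 12)
U(k, X) = 12
A = 1156 (A = (-46 + 12)² = (-34)² = 1156)
((16*12)*(-6))/A = ((16*12)*(-6))/1156 = (192*(-6))*(1/1156) = -1152*1/1156 = -288/289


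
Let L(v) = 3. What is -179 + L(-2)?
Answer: -176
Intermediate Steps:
-179 + L(-2) = -179 + 3 = -176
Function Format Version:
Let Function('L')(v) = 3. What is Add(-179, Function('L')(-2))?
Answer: -176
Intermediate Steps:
Add(-179, Function('L')(-2)) = Add(-179, 3) = -176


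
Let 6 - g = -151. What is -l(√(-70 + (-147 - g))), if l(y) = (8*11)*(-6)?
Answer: 528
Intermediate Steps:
g = 157 (g = 6 - 1*(-151) = 6 + 151 = 157)
l(y) = -528 (l(y) = 88*(-6) = -528)
-l(√(-70 + (-147 - g))) = -1*(-528) = 528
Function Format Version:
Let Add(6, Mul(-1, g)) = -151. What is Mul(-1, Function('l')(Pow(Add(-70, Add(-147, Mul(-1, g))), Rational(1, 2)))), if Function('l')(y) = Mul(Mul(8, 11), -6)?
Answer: 528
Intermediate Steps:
g = 157 (g = Add(6, Mul(-1, -151)) = Add(6, 151) = 157)
Function('l')(y) = -528 (Function('l')(y) = Mul(88, -6) = -528)
Mul(-1, Function('l')(Pow(Add(-70, Add(-147, Mul(-1, g))), Rational(1, 2)))) = Mul(-1, -528) = 528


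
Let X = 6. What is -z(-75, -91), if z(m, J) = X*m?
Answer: 450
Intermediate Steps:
z(m, J) = 6*m
-z(-75, -91) = -6*(-75) = -1*(-450) = 450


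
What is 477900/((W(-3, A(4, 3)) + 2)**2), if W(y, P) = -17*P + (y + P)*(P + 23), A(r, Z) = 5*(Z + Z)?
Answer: 477900/851929 ≈ 0.56096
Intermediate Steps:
A(r, Z) = 10*Z (A(r, Z) = 5*(2*Z) = 10*Z)
W(y, P) = -17*P + (23 + P)*(P + y) (W(y, P) = -17*P + (P + y)*(23 + P) = -17*P + (23 + P)*(P + y))
477900/((W(-3, A(4, 3)) + 2)**2) = 477900/((((10*3)**2 + 6*(10*3) + 23*(-3) + (10*3)*(-3)) + 2)**2) = 477900/(((30**2 + 6*30 - 69 + 30*(-3)) + 2)**2) = 477900/(((900 + 180 - 69 - 90) + 2)**2) = 477900/((921 + 2)**2) = 477900/(923**2) = 477900/851929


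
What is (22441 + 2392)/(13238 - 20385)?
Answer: -24833/7147 ≈ -3.4746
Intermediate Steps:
(22441 + 2392)/(13238 - 20385) = 24833/(-7147) = 24833*(-1/7147) = -24833/7147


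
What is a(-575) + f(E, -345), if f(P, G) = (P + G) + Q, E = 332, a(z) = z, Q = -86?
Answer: -674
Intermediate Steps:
f(P, G) = -86 + G + P (f(P, G) = (P + G) - 86 = (G + P) - 86 = -86 + G + P)
a(-575) + f(E, -345) = -575 + (-86 - 345 + 332) = -575 - 99 = -674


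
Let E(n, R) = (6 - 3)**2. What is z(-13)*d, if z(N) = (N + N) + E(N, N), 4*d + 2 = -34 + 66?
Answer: -255/2 ≈ -127.50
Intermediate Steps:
d = 15/2 (d = -1/2 + (-34 + 66)/4 = -1/2 + (1/4)*32 = -1/2 + 8 = 15/2 ≈ 7.5000)
E(n, R) = 9 (E(n, R) = 3**2 = 9)
z(N) = 9 + 2*N (z(N) = (N + N) + 9 = 2*N + 9 = 9 + 2*N)
z(-13)*d = (9 + 2*(-13))*(15/2) = (9 - 26)*(15/2) = -17*15/2 = -255/2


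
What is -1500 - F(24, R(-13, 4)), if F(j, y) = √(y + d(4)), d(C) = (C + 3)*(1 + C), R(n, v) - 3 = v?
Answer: -1500 - √42 ≈ -1506.5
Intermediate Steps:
R(n, v) = 3 + v
d(C) = (1 + C)*(3 + C) (d(C) = (3 + C)*(1 + C) = (1 + C)*(3 + C))
F(j, y) = √(35 + y) (F(j, y) = √(y + (3 + 4² + 4*4)) = √(y + (3 + 16 + 16)) = √(y + 35) = √(35 + y))
-1500 - F(24, R(-13, 4)) = -1500 - √(35 + (3 + 4)) = -1500 - √(35 + 7) = -1500 - √42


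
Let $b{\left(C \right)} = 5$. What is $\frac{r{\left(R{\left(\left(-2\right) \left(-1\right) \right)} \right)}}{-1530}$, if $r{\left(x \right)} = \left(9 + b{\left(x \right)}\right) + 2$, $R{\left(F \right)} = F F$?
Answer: $- \frac{8}{765} \approx -0.010458$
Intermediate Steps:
$R{\left(F \right)} = F^{2}$
$r{\left(x \right)} = 16$ ($r{\left(x \right)} = \left(9 + 5\right) + 2 = 14 + 2 = 16$)
$\frac{r{\left(R{\left(\left(-2\right) \left(-1\right) \right)} \right)}}{-1530} = \frac{16}{-1530} = 16 \left(- \frac{1}{1530}\right) = - \frac{8}{765}$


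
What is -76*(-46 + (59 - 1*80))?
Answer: 5092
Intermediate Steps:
-76*(-46 + (59 - 1*80)) = -76*(-46 + (59 - 80)) = -76*(-46 - 21) = -76*(-67) = 5092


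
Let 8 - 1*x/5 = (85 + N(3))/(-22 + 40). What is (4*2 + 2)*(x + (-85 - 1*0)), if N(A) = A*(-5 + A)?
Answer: -6025/9 ≈ -669.44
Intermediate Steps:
x = 325/18 (x = 40 - 5*(85 + 3*(-5 + 3))/(-22 + 40) = 40 - 5*(85 + 3*(-2))/18 = 40 - 5*(85 - 6)/18 = 40 - 395/18 = 325/18 ≈ 18.056)
(4*2 + 2)*(x + (-85 - 1*0)) = (4*2 + 2)*(325/18 + (-85 - 1*0)) = (8 + 2)*(325/18 + (-85 + 0)) = 10*(325/18 - 85) = 10*(-1205/18) = -6025/9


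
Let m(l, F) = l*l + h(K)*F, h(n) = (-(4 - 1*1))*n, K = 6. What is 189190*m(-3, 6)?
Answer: -18729810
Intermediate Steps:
h(n) = -3*n (h(n) = (-(4 - 1))*n = (-1*3)*n = -3*n)
m(l, F) = l² - 18*F (m(l, F) = l*l + (-3*6)*F = l² - 18*F)
189190*m(-3, 6) = 189190*((-3)² - 18*6) = 189190*(9 - 108) = 189190*(-99) = -18729810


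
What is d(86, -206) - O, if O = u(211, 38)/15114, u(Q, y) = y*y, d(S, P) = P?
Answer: -1557464/7557 ≈ -206.10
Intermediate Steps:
u(Q, y) = y²
O = 722/7557 (O = 38²/15114 = 1444*(1/15114) = 722/7557 ≈ 0.095541)
d(86, -206) - O = -206 - 1*722/7557 = -206 - 722/7557 = -1557464/7557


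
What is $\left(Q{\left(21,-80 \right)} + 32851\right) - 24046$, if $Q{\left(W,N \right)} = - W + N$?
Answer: $8704$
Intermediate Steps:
$Q{\left(W,N \right)} = N - W$
$\left(Q{\left(21,-80 \right)} + 32851\right) - 24046 = \left(\left(-80 - 21\right) + 32851\right) - 24046 = \left(-101 + 32851\right) - 24046 = 32750 - 24046 = 8704$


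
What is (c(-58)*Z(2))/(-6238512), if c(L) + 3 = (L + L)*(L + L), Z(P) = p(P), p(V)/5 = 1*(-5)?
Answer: 336325/6238512 ≈ 0.053911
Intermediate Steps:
p(V) = -25 (p(V) = 5*(1*(-5)) = 5*(-5) = -25)
Z(P) = -25
c(L) = -3 + 4*L² (c(L) = -3 + (L + L)*(L + L) = -3 + (2*L)*(2*L) = -3 + 4*L²)
(c(-58)*Z(2))/(-6238512) = ((-3 + 4*(-58)²)*(-25))/(-6238512) = ((-3 + 4*3364)*(-25))*(-1/6238512) = ((-3 + 13456)*(-25))*(-1/6238512) = (13453*(-25))*(-1/6238512) = -336325*(-1/6238512) = 336325/6238512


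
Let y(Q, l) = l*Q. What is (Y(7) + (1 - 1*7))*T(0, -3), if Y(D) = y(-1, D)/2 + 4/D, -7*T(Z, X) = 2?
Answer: 125/49 ≈ 2.5510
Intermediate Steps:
y(Q, l) = Q*l
T(Z, X) = -2/7 (T(Z, X) = -⅐*2 = -2/7)
Y(D) = 4/D - D/2 (Y(D) = -D/2 + 4/D = 4/D - D/2)
(Y(7) + (1 - 1*7))*T(0, -3) = ((4/7 - ½*7) + (1 - 1*7))*(-2/7) = ((4*(⅐) - 7/2) + (1 - 7))*(-2/7) = ((4/7 - 7/2) - 6)*(-2/7) = (-41/14 - 6)*(-2/7) = -125/14*(-2/7) = 125/49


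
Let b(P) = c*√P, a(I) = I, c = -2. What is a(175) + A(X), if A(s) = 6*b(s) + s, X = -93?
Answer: 82 - 12*I*√93 ≈ 82.0 - 115.72*I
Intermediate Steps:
b(P) = -2*√P
A(s) = s - 12*√s (A(s) = 6*(-2*√s) + s = -12*√s + s = s - 12*√s)
a(175) + A(X) = 175 + (-93 - 12*I*√93) = 82 - 12*I*√93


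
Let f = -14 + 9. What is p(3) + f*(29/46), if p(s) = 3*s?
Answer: 269/46 ≈ 5.8478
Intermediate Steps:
f = -5
p(3) + f*(29/46) = 3*3 - 145/46 = 9 - 145/46 = 269/46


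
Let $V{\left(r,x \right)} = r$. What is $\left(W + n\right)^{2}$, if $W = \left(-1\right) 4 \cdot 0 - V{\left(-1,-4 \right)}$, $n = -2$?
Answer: $1$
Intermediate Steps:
$W = 1$ ($W = \left(-1\right) 4 \cdot 0 - -1 = \left(-4\right) 0 + 1 = 0 + 1 = 1$)
$\left(W + n\right)^{2} = \left(1 - 2\right)^{2} = \left(-1\right)^{2} = 1$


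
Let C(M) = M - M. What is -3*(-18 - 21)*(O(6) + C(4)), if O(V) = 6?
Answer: 702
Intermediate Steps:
C(M) = 0
-3*(-18 - 21)*(O(6) + C(4)) = -3*(-18 - 21)*(6 + 0) = -(-117)*6 = -3*(-234) = 702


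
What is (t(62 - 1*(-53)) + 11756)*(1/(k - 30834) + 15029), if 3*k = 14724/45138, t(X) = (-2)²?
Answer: 10249361526697020/57990841 ≈ 1.7674e+8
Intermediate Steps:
t(X) = 4
k = 818/7523 (k = (14724/45138)/3 = (14724*(1/45138))/3 = (⅓)*(2454/7523) = 818/7523 ≈ 0.10873)
(t(62 - 1*(-53)) + 11756)*(1/(k - 30834) + 15029) = (4 + 11756)*(1/(818/7523 - 30834) + 15029) = 11760*(1/(-231963364/7523) + 15029) = 11760*(-7523/231963364 + 15029) = 11760*(3486177390033/231963364) = 10249361526697020/57990841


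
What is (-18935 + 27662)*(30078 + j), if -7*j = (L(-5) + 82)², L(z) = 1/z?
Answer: 44476012263/175 ≈ 2.5415e+8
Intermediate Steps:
j = -167281/175 (j = -(1/(-5) + 82)²/7 = -(-⅕ + 82)²/7 = -(409/5)²/7 = -⅐*167281/25 = -167281/175 ≈ -955.89)
(-18935 + 27662)*(30078 + j) = (-18935 + 27662)*(30078 - 167281/175) = 8727*(5096369/175) = 44476012263/175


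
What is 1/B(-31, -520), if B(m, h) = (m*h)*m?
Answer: -1/499720 ≈ -2.0011e-6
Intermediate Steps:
B(m, h) = h*m**2 (B(m, h) = (h*m)*m = h*m**2)
1/B(-31, -520) = 1/(-520*(-31)**2) = 1/(-520*961) = 1/(-499720) = -1/499720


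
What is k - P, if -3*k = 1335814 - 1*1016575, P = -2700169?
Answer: 2593756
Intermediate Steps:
k = -106413 (k = -(1335814 - 1*1016575)/3 = -(1335814 - 1016575)/3 = -1/3*319239 = -106413)
k - P = -106413 - 1*(-2700169) = -106413 + 2700169 = 2593756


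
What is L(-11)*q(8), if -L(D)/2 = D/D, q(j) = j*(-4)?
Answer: 64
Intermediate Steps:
q(j) = -4*j
L(D) = -2 (L(D) = -2*D/D = -2*1 = -2)
L(-11)*q(8) = -(-8)*8 = -2*(-32) = 64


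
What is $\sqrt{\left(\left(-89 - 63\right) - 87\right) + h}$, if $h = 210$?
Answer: $i \sqrt{29} \approx 5.3852 i$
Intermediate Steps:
$\sqrt{\left(\left(-89 - 63\right) - 87\right) + h} = \sqrt{\left(\left(-89 - 63\right) - 87\right) + 210} = \sqrt{\left(-152 - 87\right) + 210} = \sqrt{-239 + 210} = \sqrt{-29} = i \sqrt{29}$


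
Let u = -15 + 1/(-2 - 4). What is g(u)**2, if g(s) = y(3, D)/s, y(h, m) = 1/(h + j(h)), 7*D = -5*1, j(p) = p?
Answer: 1/8281 ≈ 0.00012076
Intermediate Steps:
D = -5/7 (D = (-5*1)/7 = (1/7)*(-5) = -5/7 ≈ -0.71429)
y(h, m) = 1/(2*h) (y(h, m) = 1/(h + h) = 1/(2*h))
u = -91/6 (u = -15 + 1/(-6) = -15 - 1/6 = -91/6 ≈ -15.167)
g(s) = 1/(6*s) (g(s) = ((1/2)/3)/s = ((1/2)*(1/3))/s = 1/(6*s))
g(u)**2 = (1/(6*(-91/6)))**2 = ((1/6)*(-6/91))**2 = (-1/91)**2 = 1/8281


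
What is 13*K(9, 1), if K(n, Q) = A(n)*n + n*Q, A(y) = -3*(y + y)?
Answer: -6201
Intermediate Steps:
A(y) = -6*y
K(n, Q) = -6*n² + Q*n (K(n, Q) = (-6*n)*n + n*Q = -6*n² + Q*n)
13*K(9, 1) = 13*(9*(1 - 6*9)) = 13*(9*(1 - 54)) = 13*(9*(-53)) = 13*(-477) = -6201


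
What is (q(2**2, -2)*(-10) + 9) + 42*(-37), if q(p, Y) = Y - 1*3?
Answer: -1495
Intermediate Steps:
q(p, Y) = -3 + Y (q(p, Y) = Y - 3 = -3 + Y)
(q(2**2, -2)*(-10) + 9) + 42*(-37) = ((-3 - 2)*(-10) + 9) + 42*(-37) = (-5*(-10) + 9) - 1554 = (50 + 9) - 1554 = 59 - 1554 = -1495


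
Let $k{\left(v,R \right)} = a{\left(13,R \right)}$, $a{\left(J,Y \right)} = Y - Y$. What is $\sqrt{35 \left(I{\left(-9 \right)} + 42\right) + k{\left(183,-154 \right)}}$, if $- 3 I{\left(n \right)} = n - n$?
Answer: $7 \sqrt{30} \approx 38.341$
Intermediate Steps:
$a{\left(J,Y \right)} = 0$
$k{\left(v,R \right)} = 0$
$I{\left(n \right)} = 0$ ($I{\left(n \right)} = - \frac{n - n}{3} = \left(- \frac{1}{3}\right) 0 = 0$)
$\sqrt{35 \left(I{\left(-9 \right)} + 42\right) + k{\left(183,-154 \right)}} = \sqrt{35 \left(0 + 42\right) + 0} = \sqrt{35 \cdot 42 + 0} = \sqrt{1470 + 0} = \sqrt{1470} = 7 \sqrt{30}$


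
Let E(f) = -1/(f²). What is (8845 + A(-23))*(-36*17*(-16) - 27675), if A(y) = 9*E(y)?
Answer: -83674485468/529 ≈ -1.5817e+8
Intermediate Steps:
E(f) = -1/f²
A(y) = -9/y² (A(y) = 9*(-1/y²) = -9/y²)
(8845 + A(-23))*(-36*17*(-16) - 27675) = (8845 - 9/(-23)²)*(-36*17*(-16) - 27675) = (8845 - 9*1/529)*(-612*(-16) - 27675) = (8845 - 9/529)*(9792 - 27675) = (4678996/529)*(-17883) = -83674485468/529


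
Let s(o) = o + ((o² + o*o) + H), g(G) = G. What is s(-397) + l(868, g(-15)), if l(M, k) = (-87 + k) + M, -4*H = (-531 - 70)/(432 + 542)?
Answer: 1229527553/3896 ≈ 3.1559e+5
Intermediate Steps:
H = 601/3896 (H = -(-531 - 70)/(4*(432 + 542)) = -(-601)/(4*974) = -¼*(-601/974) = 601/3896 ≈ 0.15426)
l(M, k) = -87 + M + k
s(o) = 601/3896 + o + 2*o² (s(o) = o + ((o² + o*o) + 601/3896) = o + ((o² + o²) + 601/3896) = o + (2*o² + 601/3896) = o + (601/3896 + 2*o²) = 601/3896 + o + 2*o²)
s(-397) + l(868, g(-15)) = (601/3896 - 397 + 2*(-397)²) + (-87 + 868 - 15) = (601/3896 - 397 + 2*157609) + 766 = (601/3896 - 397 + 315218) + 766 = 1226543217/3896 + 766 = 1229527553/3896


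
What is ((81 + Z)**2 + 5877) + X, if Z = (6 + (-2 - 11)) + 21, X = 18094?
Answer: 32996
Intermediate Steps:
Z = 14 (Z = (6 - 13) + 21 = -7 + 21 = 14)
((81 + Z)**2 + 5877) + X = ((81 + 14)**2 + 5877) + 18094 = (95**2 + 5877) + 18094 = (9025 + 5877) + 18094 = 14902 + 18094 = 32996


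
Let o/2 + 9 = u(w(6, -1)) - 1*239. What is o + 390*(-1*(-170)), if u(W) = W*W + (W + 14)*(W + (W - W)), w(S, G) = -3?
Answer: 65756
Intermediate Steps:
u(W) = W**2 + W*(14 + W) (u(W) = W**2 + (14 + W)*(W + 0) = W**2 + (14 + W)*W = W**2 + W*(14 + W))
o = -544 (o = -18 + 2*(2*(-3)*(7 - 3) - 1*239) = -18 + 2*(2*(-3)*4 - 239) = -18 + 2*(-24 - 239) = -18 + 2*(-263) = -18 - 526 = -544)
o + 390*(-1*(-170)) = -544 + 390*(-1*(-170)) = -544 + 390*170 = -544 + 66300 = 65756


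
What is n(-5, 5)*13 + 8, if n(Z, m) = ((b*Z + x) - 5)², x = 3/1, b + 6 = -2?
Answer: 18780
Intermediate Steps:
b = -8 (b = -6 - 2 = -8)
x = 3 (x = 3*1 = 3)
n(Z, m) = (-2 - 8*Z)² (n(Z, m) = ((-8*Z + 3) - 5)² = ((3 - 8*Z) - 5)² = (-2 - 8*Z)²)
n(-5, 5)*13 + 8 = (4*(1 + 4*(-5))²)*13 + 8 = (4*(1 - 20)²)*13 + 8 = (4*(-19)²)*13 + 8 = (4*361)*13 + 8 = 1444*13 + 8 = 18772 + 8 = 18780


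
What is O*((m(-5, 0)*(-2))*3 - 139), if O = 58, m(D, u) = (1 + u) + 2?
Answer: -9106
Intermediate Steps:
m(D, u) = 3 + u
O*((m(-5, 0)*(-2))*3 - 139) = 58*(((3 + 0)*(-2))*3 - 139) = 58*((3*(-2))*3 - 139) = 58*(-6*3 - 139) = 58*(-18 - 139) = 58*(-157) = -9106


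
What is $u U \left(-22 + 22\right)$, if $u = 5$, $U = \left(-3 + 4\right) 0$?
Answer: $0$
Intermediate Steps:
$U = 0$ ($U = 1 \cdot 0 = 0$)
$u U \left(-22 + 22\right) = 5 \cdot 0 \left(-22 + 22\right) = 0 \cdot 0 = 0$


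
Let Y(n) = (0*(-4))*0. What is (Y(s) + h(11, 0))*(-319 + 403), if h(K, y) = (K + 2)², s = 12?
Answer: 14196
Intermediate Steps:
h(K, y) = (2 + K)²
Y(n) = 0 (Y(n) = 0*0 = 0)
(Y(s) + h(11, 0))*(-319 + 403) = (0 + (2 + 11)²)*(-319 + 403) = (0 + 13²)*84 = (0 + 169)*84 = 169*84 = 14196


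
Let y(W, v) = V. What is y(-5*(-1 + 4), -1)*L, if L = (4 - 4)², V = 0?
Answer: 0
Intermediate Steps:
y(W, v) = 0
L = 0 (L = 0² = 0)
y(-5*(-1 + 4), -1)*L = 0*0 = 0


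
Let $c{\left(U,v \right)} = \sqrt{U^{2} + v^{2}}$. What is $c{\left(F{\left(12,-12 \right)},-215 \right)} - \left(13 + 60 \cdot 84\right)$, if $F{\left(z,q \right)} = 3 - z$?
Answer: $-5053 + 13 \sqrt{274} \approx -4837.8$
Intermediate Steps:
$c{\left(F{\left(12,-12 \right)},-215 \right)} - \left(13 + 60 \cdot 84\right) = \sqrt{\left(3 - 12\right)^{2} + \left(-215\right)^{2}} - \left(13 + 60 \cdot 84\right) = \sqrt{\left(3 - 12\right)^{2} + 46225} - \left(13 + 5040\right) = \sqrt{\left(-9\right)^{2} + 46225} - 5053 = \sqrt{81 + 46225} - 5053 = \sqrt{46306} - 5053 = 13 \sqrt{274} - 5053 = -5053 + 13 \sqrt{274}$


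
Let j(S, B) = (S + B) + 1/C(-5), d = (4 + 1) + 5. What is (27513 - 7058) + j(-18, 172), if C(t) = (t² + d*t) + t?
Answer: 618269/30 ≈ 20609.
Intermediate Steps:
d = 10 (d = 5 + 5 = 10)
C(t) = t² + 11*t (C(t) = (t² + 10*t) + t = t² + 11*t)
j(S, B) = -1/30 + B + S (j(S, B) = (S + B) + 1/(-5*(11 - 5)) = (B + S) + 1/(-5*6) = (B + S) + 1/(-30) = (B + S) - 1/30 = -1/30 + B + S)
(27513 - 7058) + j(-18, 172) = (27513 - 7058) + (-1/30 + 172 - 18) = 20455 + 4619/30 = 618269/30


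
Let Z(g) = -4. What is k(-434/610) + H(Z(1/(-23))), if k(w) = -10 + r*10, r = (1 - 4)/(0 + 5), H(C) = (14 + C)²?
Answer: 84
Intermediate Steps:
r = -⅗ (r = -3/5 = -3*⅕ = -⅗ ≈ -0.60000)
k(w) = -16 (k(w) = -10 - ⅗*10 = -10 - 6 = -16)
k(-434/610) + H(Z(1/(-23))) = -16 + (14 - 4)² = -16 + 10² = -16 + 100 = 84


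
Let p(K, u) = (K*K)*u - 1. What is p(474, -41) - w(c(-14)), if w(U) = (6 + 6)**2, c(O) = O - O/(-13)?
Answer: -9211861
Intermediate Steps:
c(O) = 14*O/13 (c(O) = O - O*(-1)/13 = O - (-1)*O/13 = O + O/13 = 14*O/13)
p(K, u) = -1 + u*K**2 (p(K, u) = K**2*u - 1 = u*K**2 - 1 = -1 + u*K**2)
w(U) = 144 (w(U) = 12**2 = 144)
p(474, -41) - w(c(-14)) = (-1 - 41*474**2) - 1*144 = (-1 - 41*224676) - 144 = (-1 - 9211716) - 144 = -9211717 - 144 = -9211861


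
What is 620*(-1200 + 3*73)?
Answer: -608220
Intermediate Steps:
620*(-1200 + 3*73) = 620*(-1200 + 219) = 620*(-981) = -608220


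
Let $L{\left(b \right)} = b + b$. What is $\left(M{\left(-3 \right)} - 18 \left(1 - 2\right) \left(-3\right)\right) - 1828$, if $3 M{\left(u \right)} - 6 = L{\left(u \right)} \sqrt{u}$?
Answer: $-1880 - 2 i \sqrt{3} \approx -1880.0 - 3.4641 i$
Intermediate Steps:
$L{\left(b \right)} = 2 b$
$M{\left(u \right)} = 2 + \frac{2 u^{\frac{3}{2}}}{3}$ ($M{\left(u \right)} = 2 + \frac{2 u \sqrt{u}}{3} = 2 + \frac{2 u^{\frac{3}{2}}}{3}$)
$\left(M{\left(-3 \right)} - 18 \left(1 - 2\right) \left(-3\right)\right) - 1828 = \left(\left(2 + \frac{2 \left(-3\right)^{\frac{3}{2}}}{3}\right) - 18 \left(1 - 2\right) \left(-3\right)\right) - 1828 = \left(\left(2 + \frac{2 \left(- 3 i \sqrt{3}\right)}{3}\right) - 18 \left(\left(-1\right) \left(-3\right)\right)\right) - 1828 = \left(\left(2 - 2 i \sqrt{3}\right) - 54\right) - 1828 = \left(-52 - 2 i \sqrt{3}\right) - 1828 = -1880 - 2 i \sqrt{3}$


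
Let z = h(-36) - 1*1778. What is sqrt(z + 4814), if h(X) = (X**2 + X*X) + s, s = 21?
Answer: sqrt(5649) ≈ 75.160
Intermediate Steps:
h(X) = 21 + 2*X**2 (h(X) = (X**2 + X*X) + 21 = (X**2 + X**2) + 21 = 2*X**2 + 21 = 21 + 2*X**2)
z = 835 (z = (21 + 2*(-36)**2) - 1*1778 = (21 + 2*1296) - 1778 = (21 + 2592) - 1778 = 2613 - 1778 = 835)
sqrt(z + 4814) = sqrt(835 + 4814) = sqrt(5649)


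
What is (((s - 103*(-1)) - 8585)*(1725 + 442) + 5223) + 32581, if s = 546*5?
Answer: -12426780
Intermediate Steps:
s = 2730
(((s - 103*(-1)) - 8585)*(1725 + 442) + 5223) + 32581 = (((2730 - 103*(-1)) - 8585)*(1725 + 442) + 5223) + 32581 = (((2730 - 1*(-103)) - 8585)*2167 + 5223) + 32581 = (((2730 + 103) - 8585)*2167 + 5223) + 32581 = ((2833 - 8585)*2167 + 5223) + 32581 = (-5752*2167 + 5223) + 32581 = (-12464584 + 5223) + 32581 = -12459361 + 32581 = -12426780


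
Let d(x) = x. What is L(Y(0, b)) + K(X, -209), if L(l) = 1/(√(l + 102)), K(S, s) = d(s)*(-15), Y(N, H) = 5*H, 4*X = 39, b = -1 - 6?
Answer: 3135 + √67/67 ≈ 3135.1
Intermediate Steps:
b = -7
X = 39/4 (X = (¼)*39 = 39/4 ≈ 9.7500)
K(S, s) = -15*s (K(S, s) = s*(-15) = -15*s)
L(l) = (102 + l)^(-½) (L(l) = 1/(√(102 + l)) = (102 + l)^(-½))
L(Y(0, b)) + K(X, -209) = (102 + 5*(-7))^(-½) - 15*(-209) = (102 - 35)^(-½) + 3135 = 67^(-½) + 3135 = √67/67 + 3135 = 3135 + √67/67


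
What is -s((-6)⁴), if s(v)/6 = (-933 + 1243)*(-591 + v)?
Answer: -1311300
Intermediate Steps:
s(v) = -1099260 + 1860*v (s(v) = 6*((-933 + 1243)*(-591 + v)) = 6*(310*(-591 + v)) = 6*(-183210 + 310*v) = -1099260 + 1860*v)
-s((-6)⁴) = -(-1099260 + 1860*(-6)⁴) = -(-1099260 + 1860*1296) = -(-1099260 + 2410560) = -1*1311300 = -1311300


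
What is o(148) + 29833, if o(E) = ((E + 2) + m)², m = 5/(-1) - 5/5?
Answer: 50569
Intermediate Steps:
m = -6 (m = 5*(-1) - 5*⅕ = -5 - 1 = -6)
o(E) = (-4 + E)² (o(E) = ((E + 2) - 6)² = ((2 + E) - 6)² = (-4 + E)²)
o(148) + 29833 = (-4 + 148)² + 29833 = 144² + 29833 = 20736 + 29833 = 50569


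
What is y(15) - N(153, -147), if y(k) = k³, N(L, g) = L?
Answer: 3222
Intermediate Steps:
y(15) - N(153, -147) = 15³ - 1*153 = 3375 - 153 = 3222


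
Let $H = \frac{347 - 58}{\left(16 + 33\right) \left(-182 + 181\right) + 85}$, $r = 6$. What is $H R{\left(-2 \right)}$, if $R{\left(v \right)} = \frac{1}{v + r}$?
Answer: $\frac{289}{144} \approx 2.0069$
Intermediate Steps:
$R{\left(v \right)} = \frac{1}{6 + v}$ ($R{\left(v \right)} = \frac{1}{v + 6} = \frac{1}{6 + v}$)
$H = \frac{289}{36}$ ($H = \frac{289}{49 \left(-1\right) + 85} = \frac{289}{-49 + 85} = \frac{289}{36} \approx 8.0278$)
$H R{\left(-2 \right)} = \frac{289}{36 \left(6 - 2\right)} = \frac{289}{36 \cdot 4} = \frac{289}{36} \cdot \frac{1}{4} = \frac{289}{144}$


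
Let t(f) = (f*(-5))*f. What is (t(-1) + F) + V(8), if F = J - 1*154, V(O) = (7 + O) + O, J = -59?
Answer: -195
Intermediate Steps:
V(O) = 7 + 2*O
t(f) = -5*f**2 (t(f) = (-5*f)*f = -5*f**2)
F = -213 (F = -59 - 1*154 = -59 - 154 = -213)
(t(-1) + F) + V(8) = (-5*(-1)**2 - 213) + (7 + 2*8) = (-5*1 - 213) + (7 + 16) = (-5 - 213) + 23 = -218 + 23 = -195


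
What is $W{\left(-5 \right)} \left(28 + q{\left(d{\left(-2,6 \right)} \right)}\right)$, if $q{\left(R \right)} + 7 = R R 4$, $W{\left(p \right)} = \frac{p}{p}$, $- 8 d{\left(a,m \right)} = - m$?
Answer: $\frac{93}{4} \approx 23.25$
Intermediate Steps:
$d{\left(a,m \right)} = \frac{m}{8}$ ($d{\left(a,m \right)} = - \frac{\left(-1\right) m}{8} = \frac{m}{8}$)
$W{\left(p \right)} = 1$
$q{\left(R \right)} = -7 + 4 R^{2}$ ($q{\left(R \right)} = -7 + R R 4 = -7 + R^{2} \cdot 4 = -7 + 4 R^{2}$)
$W{\left(-5 \right)} \left(28 + q{\left(d{\left(-2,6 \right)} \right)}\right) = 1 \left(28 - \left(7 - 4 \left(\frac{1}{8} \cdot 6\right)^{2}\right)\right) = 1 \left(28 - \left(7 - 4 \left(\frac{3}{4}\right)^{2}\right)\right) = 1 \left(28 + \left(-7 + 4 \cdot \frac{9}{16}\right)\right) = 1 \left(28 + \left(-7 + \frac{9}{4}\right)\right) = 1 \left(28 - \frac{19}{4}\right) = 1 \cdot \frac{93}{4} = \frac{93}{4}$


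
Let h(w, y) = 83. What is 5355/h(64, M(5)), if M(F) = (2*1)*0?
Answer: 5355/83 ≈ 64.518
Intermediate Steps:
M(F) = 0 (M(F) = 2*0 = 0)
5355/h(64, M(5)) = 5355/83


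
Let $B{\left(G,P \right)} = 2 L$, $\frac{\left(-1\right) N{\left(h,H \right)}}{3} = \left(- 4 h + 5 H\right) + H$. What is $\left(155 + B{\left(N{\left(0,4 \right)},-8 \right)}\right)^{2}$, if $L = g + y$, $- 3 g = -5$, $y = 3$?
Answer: $\frac{243049}{9} \approx 27005.0$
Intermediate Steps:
$g = \frac{5}{3}$ ($g = \left(- \frac{1}{3}\right) \left(-5\right) = \frac{5}{3} \approx 1.6667$)
$N{\left(h,H \right)} = - 18 H + 12 h$ ($N{\left(h,H \right)} = - 3 \left(\left(- 4 h + 5 H\right) + H\right) = - 3 \left(- 4 h + 6 H\right) = - 18 H + 12 h$)
$L = \frac{14}{3}$ ($L = \frac{5}{3} + 3 = \frac{14}{3} \approx 4.6667$)
$B{\left(G,P \right)} = \frac{28}{3}$ ($B{\left(G,P \right)} = 2 \cdot \frac{14}{3} = \frac{28}{3}$)
$\left(155 + B{\left(N{\left(0,4 \right)},-8 \right)}\right)^{2} = \left(155 + \frac{28}{3}\right)^{2} = \left(\frac{493}{3}\right)^{2} = \frac{243049}{9}$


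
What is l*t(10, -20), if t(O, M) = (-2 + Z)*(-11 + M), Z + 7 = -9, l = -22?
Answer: -12276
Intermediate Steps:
Z = -16 (Z = -7 - 9 = -16)
t(O, M) = 198 - 18*M (t(O, M) = (-2 - 16)*(-11 + M) = -18*(-11 + M) = 198 - 18*M)
l*t(10, -20) = -22*(198 - 18*(-20)) = -22*(198 + 360) = -22*558 = -12276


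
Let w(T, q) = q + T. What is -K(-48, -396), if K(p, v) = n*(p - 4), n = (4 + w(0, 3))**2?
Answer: 2548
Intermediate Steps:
w(T, q) = T + q
n = 49 (n = (4 + (0 + 3))**2 = (4 + 3)**2 = 7**2 = 49)
K(p, v) = -196 + 49*p (K(p, v) = 49*(p - 4) = 49*(-4 + p) = -196 + 49*p)
-K(-48, -396) = -(-196 + 49*(-48)) = -(-196 - 2352) = -1*(-2548) = 2548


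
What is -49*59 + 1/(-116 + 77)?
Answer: -112750/39 ≈ -2891.0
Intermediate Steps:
-49*59 + 1/(-116 + 77) = -2891 + 1/(-39) = -2891 - 1/39 = -112750/39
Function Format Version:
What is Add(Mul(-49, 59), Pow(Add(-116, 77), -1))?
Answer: Rational(-112750, 39) ≈ -2891.0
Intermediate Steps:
Add(Mul(-49, 59), Pow(Add(-116, 77), -1)) = Add(-2891, Pow(-39, -1)) = Add(-2891, Rational(-1, 39)) = Rational(-112750, 39)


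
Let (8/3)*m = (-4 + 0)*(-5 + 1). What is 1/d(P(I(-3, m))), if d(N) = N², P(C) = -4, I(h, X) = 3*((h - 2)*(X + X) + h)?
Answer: 1/16 ≈ 0.062500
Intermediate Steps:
m = 6 (m = 3*((-4 + 0)*(-5 + 1))/8 = 3*(-4*(-4))/8 = (3/8)*16 = 6)
I(h, X) = 3*h + 6*X*(-2 + h) (I(h, X) = 3*((-2 + h)*(2*X) + h) = 3*(2*X*(-2 + h) + h) = 3*(h + 2*X*(-2 + h)) = 3*h + 6*X*(-2 + h))
1/d(P(I(-3, m))) = 1/((-4)²) = 1/16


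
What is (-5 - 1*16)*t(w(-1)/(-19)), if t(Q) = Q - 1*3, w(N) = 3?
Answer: 1260/19 ≈ 66.316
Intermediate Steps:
t(Q) = -3 + Q (t(Q) = Q - 3 = -3 + Q)
(-5 - 1*16)*t(w(-1)/(-19)) = (-5 - 1*16)*(-3 + 3/(-19)) = (-5 - 16)*(-3 + 3*(-1/19)) = -21*(-3 - 3/19) = -21*(-60/19) = 1260/19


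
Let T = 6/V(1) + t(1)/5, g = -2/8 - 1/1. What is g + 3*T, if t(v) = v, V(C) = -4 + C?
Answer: -133/20 ≈ -6.6500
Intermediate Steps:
g = -5/4 (g = -2*1/8 - 1*1 = -1/4 - 1 = -5/4 ≈ -1.2500)
T = -9/5 (T = 6/(-4 + 1) + 1/5 = 6/(-3) + 1*(1/5) = 6*(-1/3) + 1/5 = -2 + 1/5 = -9/5 ≈ -1.8000)
g + 3*T = -5/4 + 3*(-9/5) = -5/4 - 27/5 = -133/20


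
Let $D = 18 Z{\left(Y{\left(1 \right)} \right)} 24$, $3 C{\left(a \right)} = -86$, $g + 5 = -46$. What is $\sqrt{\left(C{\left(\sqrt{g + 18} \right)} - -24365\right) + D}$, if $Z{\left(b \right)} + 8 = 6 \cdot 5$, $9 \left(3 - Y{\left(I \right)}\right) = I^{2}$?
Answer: $\frac{\sqrt{304563}}{3} \approx 183.96$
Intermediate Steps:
$g = -51$ ($g = -5 - 46 = -51$)
$C{\left(a \right)} = - \frac{86}{3}$ ($C{\left(a \right)} = \frac{1}{3} \left(-86\right) = - \frac{86}{3}$)
$Y{\left(I \right)} = 3 - \frac{I^{2}}{9}$
$Z{\left(b \right)} = 22$ ($Z{\left(b \right)} = -8 + 6 \cdot 5 = -8 + 30 = 22$)
$D = 9504$ ($D = 18 \cdot 22 \cdot 24 = 396 \cdot 24 = 9504$)
$\sqrt{\left(C{\left(\sqrt{g + 18} \right)} - -24365\right) + D} = \sqrt{\left(- \frac{86}{3} - -24365\right) + 9504} = \sqrt{\left(- \frac{86}{3} + 24365\right) + 9504} = \sqrt{\frac{73009}{3} + 9504} = \sqrt{\frac{101521}{3}} = \frac{\sqrt{304563}}{3}$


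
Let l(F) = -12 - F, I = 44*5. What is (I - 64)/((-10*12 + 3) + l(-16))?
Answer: -156/113 ≈ -1.3805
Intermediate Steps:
I = 220
(I - 64)/((-10*12 + 3) + l(-16)) = (220 - 64)/((-10*12 + 3) + (-12 - 1*(-16))) = 156/((-120 + 3) + (-12 + 16)) = 156/(-117 + 4) = 156/(-113) = 156*(-1/113) = -156/113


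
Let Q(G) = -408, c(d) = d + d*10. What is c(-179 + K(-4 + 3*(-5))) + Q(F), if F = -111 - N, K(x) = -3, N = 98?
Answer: -2410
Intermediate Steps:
c(d) = 11*d (c(d) = d + 10*d = 11*d)
F = -209 (F = -111 - 1*98 = -111 - 98 = -209)
c(-179 + K(-4 + 3*(-5))) + Q(F) = 11*(-179 - 3) - 408 = 11*(-182) - 408 = -2002 - 408 = -2410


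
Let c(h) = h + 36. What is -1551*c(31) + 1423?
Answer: -102494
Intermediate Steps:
c(h) = 36 + h
-1551*c(31) + 1423 = -1551*(36 + 31) + 1423 = -1551*67 + 1423 = -103917 + 1423 = -102494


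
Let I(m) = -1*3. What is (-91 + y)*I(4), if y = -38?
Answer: 387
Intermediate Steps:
I(m) = -3
(-91 + y)*I(4) = (-91 - 38)*(-3) = -129*(-3) = 387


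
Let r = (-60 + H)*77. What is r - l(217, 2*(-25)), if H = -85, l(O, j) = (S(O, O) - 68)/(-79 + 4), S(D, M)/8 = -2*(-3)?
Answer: -167479/15 ≈ -11165.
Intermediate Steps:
S(D, M) = 48 (S(D, M) = 8*(-2*(-3)) = 8*6 = 48)
l(O, j) = 4/15 (l(O, j) = (48 - 68)/(-79 + 4) = -20/(-75) = -20*(-1/75) = 4/15)
r = -11165 (r = (-60 - 85)*77 = -145*77 = -11165)
r - l(217, 2*(-25)) = -11165 - 1*4/15 = -11165 - 4/15 = -167479/15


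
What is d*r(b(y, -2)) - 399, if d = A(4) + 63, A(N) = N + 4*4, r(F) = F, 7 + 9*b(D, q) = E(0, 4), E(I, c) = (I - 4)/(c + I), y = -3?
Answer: -4255/9 ≈ -472.78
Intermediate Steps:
E(I, c) = (-4 + I)/(I + c)
b(D, q) = -8/9 (b(D, q) = -7/9 + ((-4 + 0)/(0 + 4))/9 = -7/9 + (-4/4)/9 = -7/9 + ((¼)*(-4))/9 = -7/9 + (⅑)*(-1) = -7/9 - ⅑ = -8/9)
A(N) = 16 + N (A(N) = N + 16 = 16 + N)
d = 83 (d = (16 + 4) + 63 = 20 + 63 = 83)
d*r(b(y, -2)) - 399 = 83*(-8/9) - 399 = -664/9 - 399 = -4255/9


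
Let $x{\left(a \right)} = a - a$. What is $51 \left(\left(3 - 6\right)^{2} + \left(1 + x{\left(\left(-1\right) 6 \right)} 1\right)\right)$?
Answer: $510$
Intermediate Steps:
$x{\left(a \right)} = 0$
$51 \left(\left(3 - 6\right)^{2} + \left(1 + x{\left(\left(-1\right) 6 \right)} 1\right)\right) = 51 \left(\left(3 - 6\right)^{2} + \left(1 + 0 \cdot 1\right)\right) = 51 \left(\left(-3\right)^{2} + \left(1 + 0\right)\right) = 51 \left(9 + 1\right) = 51 \cdot 10 = 510$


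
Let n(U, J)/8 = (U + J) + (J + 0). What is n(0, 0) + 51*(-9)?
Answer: -459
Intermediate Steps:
n(U, J) = 8*U + 16*J (n(U, J) = 8*((U + J) + (J + 0)) = 8*((J + U) + J) = 8*(U + 2*J) = 8*U + 16*J)
n(0, 0) + 51*(-9) = (8*0 + 16*0) + 51*(-9) = (0 + 0) - 459 = 0 - 459 = -459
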